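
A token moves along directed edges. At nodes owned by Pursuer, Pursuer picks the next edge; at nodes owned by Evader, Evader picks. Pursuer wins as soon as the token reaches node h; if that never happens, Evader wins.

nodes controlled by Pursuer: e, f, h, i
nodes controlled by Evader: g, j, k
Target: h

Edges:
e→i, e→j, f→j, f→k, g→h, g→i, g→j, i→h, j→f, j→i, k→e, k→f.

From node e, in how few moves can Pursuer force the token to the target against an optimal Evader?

2

A0 = {h}
A1: add {i} — i (Pursuer) has i→h.
A2: add {e} — e (Pursuer) has e→i.
A3 = A2; e.g. f (Pursuer) has no edge into A2. Fixed point.
e enters the attractor at level 2, so Pursuer can force the target in 2 moves from there.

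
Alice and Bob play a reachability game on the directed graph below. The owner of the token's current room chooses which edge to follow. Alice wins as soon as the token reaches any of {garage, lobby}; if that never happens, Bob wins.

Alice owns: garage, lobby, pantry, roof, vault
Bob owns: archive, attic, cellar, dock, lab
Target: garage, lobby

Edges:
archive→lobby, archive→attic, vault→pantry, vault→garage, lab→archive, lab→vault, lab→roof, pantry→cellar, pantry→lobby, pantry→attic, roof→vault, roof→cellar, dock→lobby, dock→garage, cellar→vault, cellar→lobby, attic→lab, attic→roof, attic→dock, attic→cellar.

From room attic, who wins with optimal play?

Bob

A0 = {garage, lobby}
A1: add {dock, pantry, vault} — vault (Alice) has vault→garage; pantry (Alice) has pantry→lobby; dock (Bob): all of {lobby, garage} already in.
A2: add {cellar, roof} — roof (Alice) has roof→vault; cellar (Bob): all of {vault, lobby} already in.
A3 = A2; e.g. archive (Bob) can still go to attic. Fixed point.
attic never enters the attractor, so Bob can avoid the target forever.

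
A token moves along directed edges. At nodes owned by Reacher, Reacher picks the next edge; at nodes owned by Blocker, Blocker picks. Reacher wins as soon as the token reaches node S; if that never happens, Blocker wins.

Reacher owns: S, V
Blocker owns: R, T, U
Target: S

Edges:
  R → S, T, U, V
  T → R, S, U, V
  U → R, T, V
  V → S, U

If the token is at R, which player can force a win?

A0 = {S}
A1: add {V} — V (Reacher) has V→S.
A2 = A1; e.g. R (Blocker) can still go to T. Fixed point.
R never enters the attractor, so Blocker can avoid the target forever.

Blocker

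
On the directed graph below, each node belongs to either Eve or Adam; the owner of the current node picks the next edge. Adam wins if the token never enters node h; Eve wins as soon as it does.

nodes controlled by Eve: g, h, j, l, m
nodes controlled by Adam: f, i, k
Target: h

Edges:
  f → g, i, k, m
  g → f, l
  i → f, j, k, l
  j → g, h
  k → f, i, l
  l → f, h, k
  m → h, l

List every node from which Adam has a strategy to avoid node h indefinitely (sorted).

f, i, k

A0 = {h}
A1: add {j, l, m} — j (Eve) has j→h; l (Eve) has l→h; m (Eve) has m→h.
A2: add {g} — g (Eve) has g→l.
A3 = A2; e.g. f (Adam) can still go to i. Fixed point.
Eve's attractor = {g, h, j, l, m}; Adam avoids the target exactly from the complement.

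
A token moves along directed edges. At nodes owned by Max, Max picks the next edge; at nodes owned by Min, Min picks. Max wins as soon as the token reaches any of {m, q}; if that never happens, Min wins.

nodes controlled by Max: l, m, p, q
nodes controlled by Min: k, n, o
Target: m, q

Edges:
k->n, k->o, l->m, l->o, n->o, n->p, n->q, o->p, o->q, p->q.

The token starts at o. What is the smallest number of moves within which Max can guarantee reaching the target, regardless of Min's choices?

2

A0 = {m, q}
A1: add {l, p} — l (Max) has l→m; p (Max) has p→q.
A2: add {o} — o (Min): all of {p, q} already in.
o enters the attractor at level 2, so Max can force the target in 2 moves from there.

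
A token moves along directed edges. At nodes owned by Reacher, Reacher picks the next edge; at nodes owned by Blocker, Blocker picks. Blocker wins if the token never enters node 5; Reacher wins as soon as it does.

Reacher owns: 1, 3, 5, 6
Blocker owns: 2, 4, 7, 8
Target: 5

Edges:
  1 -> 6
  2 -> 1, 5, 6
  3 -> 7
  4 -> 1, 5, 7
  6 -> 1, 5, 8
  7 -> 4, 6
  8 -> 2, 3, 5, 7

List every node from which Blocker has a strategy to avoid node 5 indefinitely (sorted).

3, 4, 7, 8

A0 = {5}
A1: add {6} — 6 (Reacher) has 6→5.
A2: add {1} — 1 (Reacher) has 1→6.
A3: add {2} — 2 (Blocker): all of {1, 5, 6} already in.
A4 = A3; e.g. 3 (Reacher) has no edge into A3. Fixed point.
Reacher's attractor = {1, 2, 5, 6}; Blocker avoids the target exactly from the complement.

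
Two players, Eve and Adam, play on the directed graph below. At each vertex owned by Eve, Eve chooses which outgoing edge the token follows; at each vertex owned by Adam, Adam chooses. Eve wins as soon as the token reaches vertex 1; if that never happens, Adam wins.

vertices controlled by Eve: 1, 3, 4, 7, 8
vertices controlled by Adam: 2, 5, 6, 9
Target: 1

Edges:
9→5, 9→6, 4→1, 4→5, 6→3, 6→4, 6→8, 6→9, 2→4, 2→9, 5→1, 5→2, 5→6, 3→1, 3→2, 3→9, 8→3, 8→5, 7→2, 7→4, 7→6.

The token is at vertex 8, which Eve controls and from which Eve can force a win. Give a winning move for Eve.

A0 = {1}
A1: add {3, 4} — 3 (Eve) has 3→1; 4 (Eve) has 4→1.
A2: add {7, 8} — 7 (Eve) has 7→4; 8 (Eve) has 8→3.
A3 = A2; e.g. 2 (Adam) can still go to 9. Fixed point.
From 8, successor 3 is in the attractor (rank 1); the other successor 5 is not.

3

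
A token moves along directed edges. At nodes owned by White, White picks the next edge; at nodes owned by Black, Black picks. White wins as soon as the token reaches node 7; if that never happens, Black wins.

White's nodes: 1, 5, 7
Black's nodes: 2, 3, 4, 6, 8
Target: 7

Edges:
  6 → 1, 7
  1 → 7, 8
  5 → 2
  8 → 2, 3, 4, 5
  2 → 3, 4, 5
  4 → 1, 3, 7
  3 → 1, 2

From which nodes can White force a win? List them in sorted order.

1, 6, 7

A0 = {7}
A1: add {1} — 1 (White) has 1→7.
A2: add {6} — 6 (Black): all of {1, 7} already in.
A3 = A2; e.g. 2 (Black) can still go to 3. Fixed point.
White's winning region = {1, 6, 7}.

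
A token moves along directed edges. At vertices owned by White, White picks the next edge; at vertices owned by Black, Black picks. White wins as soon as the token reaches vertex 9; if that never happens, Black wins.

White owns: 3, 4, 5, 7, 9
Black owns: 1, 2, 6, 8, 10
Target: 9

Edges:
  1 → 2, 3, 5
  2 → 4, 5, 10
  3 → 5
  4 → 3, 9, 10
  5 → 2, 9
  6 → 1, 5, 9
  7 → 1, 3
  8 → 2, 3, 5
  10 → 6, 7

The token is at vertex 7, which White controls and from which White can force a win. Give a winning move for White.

3

A0 = {9}
A1: add {4, 5} — 4 (White) has 4→9; 5 (White) has 5→9.
A2: add {3} — 3 (White) has 3→5.
A3: add {7} — 7 (White) has 7→3.
A4 = A3; e.g. 1 (Black) can still go to 2. Fixed point.
From 7, successor 3 is in the attractor (rank 2); the other successor 1 is not.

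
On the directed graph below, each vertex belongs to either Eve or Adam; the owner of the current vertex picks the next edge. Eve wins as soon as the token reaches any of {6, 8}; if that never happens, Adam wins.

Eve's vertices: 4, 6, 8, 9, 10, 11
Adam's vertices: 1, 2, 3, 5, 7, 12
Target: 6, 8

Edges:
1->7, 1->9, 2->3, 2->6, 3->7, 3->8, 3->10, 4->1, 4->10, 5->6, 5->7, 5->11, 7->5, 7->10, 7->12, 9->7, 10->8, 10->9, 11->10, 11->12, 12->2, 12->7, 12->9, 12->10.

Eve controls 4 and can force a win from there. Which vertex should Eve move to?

10

A0 = {6, 8}
A1: add {10} — 10 (Eve) has 10→8.
A2: add {4, 11} — 4 (Eve) has 4→10; 11 (Eve) has 11→10.
A3 = A2; e.g. 1 (Adam) can still go to 7. Fixed point.
From 4, successor 10 is in the attractor (rank 1); the other successor 1 is not.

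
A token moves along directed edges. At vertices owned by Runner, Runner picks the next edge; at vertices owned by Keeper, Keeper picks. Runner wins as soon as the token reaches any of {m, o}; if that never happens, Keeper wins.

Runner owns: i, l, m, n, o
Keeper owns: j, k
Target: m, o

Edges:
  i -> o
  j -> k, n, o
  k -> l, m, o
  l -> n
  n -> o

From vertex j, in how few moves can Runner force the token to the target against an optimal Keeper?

4

A0 = {m, o}
A1: add {i, n} — i (Runner) has i→o; n (Runner) has n→o.
A2: add {l} — l (Runner) has l→n.
A3: add {k} — k (Keeper): all of {l, m, o} already in.
A4: add {j} — j (Keeper): all of {k, n, o} already in.
A4 = all vertices. Fixed point.
j enters the attractor at level 4, so Runner can force the target in 4 moves from there.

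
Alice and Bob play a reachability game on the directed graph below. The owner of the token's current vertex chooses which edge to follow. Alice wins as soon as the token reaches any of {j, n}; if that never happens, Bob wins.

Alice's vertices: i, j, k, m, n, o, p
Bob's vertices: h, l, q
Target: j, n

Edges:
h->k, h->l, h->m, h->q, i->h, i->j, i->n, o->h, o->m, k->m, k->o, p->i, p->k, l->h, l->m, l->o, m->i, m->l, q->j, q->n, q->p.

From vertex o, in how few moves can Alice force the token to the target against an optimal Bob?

3

A0 = {j, n}
A1: add {i} — i (Alice) has i→j.
A2: add {m, p} — m (Alice) has m→i; p (Alice) has p→i.
A3: add {k, o, q} — k (Alice) has k→m; o (Alice) has o→m; q (Bob): all of {j, n, p} already in.
A4 = A3; e.g. h (Bob) can still go to l. Fixed point.
o enters the attractor at level 3, so Alice can force the target in 3 moves from there.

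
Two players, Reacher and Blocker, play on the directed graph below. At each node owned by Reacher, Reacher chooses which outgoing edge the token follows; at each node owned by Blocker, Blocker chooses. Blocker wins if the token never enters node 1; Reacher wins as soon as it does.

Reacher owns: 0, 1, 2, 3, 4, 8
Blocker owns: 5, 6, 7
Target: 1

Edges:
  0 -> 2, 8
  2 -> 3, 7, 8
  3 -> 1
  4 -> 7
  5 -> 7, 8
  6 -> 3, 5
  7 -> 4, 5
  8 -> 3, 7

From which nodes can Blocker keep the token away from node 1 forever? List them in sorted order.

A0 = {1}
A1: add {3} — 3 (Reacher) has 3→1.
A2: add {2, 8} — 2 (Reacher) has 2→3; 8 (Reacher) has 8→3.
A3: add {0} — 0 (Reacher) has 0→2.
A4 = A3; e.g. 4 (Reacher) has no edge into A3. Fixed point.
Reacher's attractor = {0, 1, 2, 3, 8}; Blocker avoids the target exactly from the complement.

4, 5, 6, 7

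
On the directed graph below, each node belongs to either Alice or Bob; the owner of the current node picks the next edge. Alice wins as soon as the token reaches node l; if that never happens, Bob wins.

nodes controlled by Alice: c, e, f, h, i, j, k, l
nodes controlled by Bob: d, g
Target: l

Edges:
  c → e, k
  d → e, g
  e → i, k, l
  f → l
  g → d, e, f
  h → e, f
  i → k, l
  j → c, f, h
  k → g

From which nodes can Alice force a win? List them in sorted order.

c, e, f, h, i, j, l

A0 = {l}
A1: add {e, f, i} — e (Alice) has e→l; f (Alice) has f→l; i (Alice) has i→l.
A2: add {c, h, j} — c (Alice) has c→e; h (Alice) has h→e; j (Alice) has j→f.
A3 = A2; e.g. d (Bob) can still go to g. Fixed point.
Alice's winning region = {c, e, f, h, i, j, l}.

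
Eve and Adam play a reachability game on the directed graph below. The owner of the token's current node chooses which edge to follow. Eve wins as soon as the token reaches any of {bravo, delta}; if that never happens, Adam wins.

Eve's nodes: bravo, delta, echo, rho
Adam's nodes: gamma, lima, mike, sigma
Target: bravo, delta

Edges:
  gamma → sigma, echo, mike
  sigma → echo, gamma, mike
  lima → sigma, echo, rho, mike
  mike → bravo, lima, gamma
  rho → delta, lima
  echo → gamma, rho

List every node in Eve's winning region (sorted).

bravo, delta, echo, rho

A0 = {bravo, delta}
A1: add {rho} — rho (Eve) has rho→delta.
A2: add {echo} — echo (Eve) has echo→rho.
A3 = A2; e.g. sigma (Adam) can still go to gamma. Fixed point.
Eve's winning region = {bravo, delta, echo, rho}.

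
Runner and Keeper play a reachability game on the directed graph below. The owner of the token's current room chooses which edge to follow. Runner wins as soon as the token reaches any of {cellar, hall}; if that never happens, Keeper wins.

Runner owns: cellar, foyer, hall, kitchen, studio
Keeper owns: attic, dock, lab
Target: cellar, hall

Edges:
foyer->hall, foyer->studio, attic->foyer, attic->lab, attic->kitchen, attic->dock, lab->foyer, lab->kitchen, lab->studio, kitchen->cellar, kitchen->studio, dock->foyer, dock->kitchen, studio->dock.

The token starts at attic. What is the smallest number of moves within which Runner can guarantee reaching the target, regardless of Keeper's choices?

A0 = {cellar, hall}
A1: add {foyer, kitchen} — foyer (Runner) has foyer→hall; kitchen (Runner) has kitchen→cellar.
A2: add {dock} — dock (Keeper): all of {foyer, kitchen} already in.
A3: add {studio} — studio (Runner) has studio→dock.
A4: add {lab} — lab (Keeper): all of {foyer, kitchen, studio} already in.
A5: add {attic} — attic (Keeper): all of {foyer, lab, kitchen, dock} already in.
A5 = all vertices. Fixed point.
attic enters the attractor at level 5, so Runner can force the target in 5 moves from there.

5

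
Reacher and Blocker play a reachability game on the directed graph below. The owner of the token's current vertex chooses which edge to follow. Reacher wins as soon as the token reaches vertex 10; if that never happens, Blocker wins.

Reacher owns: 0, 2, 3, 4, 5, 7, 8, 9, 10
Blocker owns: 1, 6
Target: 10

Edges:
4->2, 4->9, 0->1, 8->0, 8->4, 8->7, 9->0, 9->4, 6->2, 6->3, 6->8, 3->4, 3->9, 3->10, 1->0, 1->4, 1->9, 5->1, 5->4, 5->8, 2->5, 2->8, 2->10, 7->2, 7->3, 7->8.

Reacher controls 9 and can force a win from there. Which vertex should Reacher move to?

A0 = {10}
A1: add {2, 3} — 2 (Reacher) has 2→10; 3 (Reacher) has 3→10.
A2: add {4, 7} — 4 (Reacher) has 4→2; 7 (Reacher) has 7→2.
A3: add {5, 8, 9} — 5 (Reacher) has 5→4; 8 (Reacher) has 8→4; 9 (Reacher) has 9→4.
A4: add {6} — 6 (Blocker): all of {2, 3, 8} already in.
A5 = A4; e.g. 0 (Reacher) has no edge into A4. Fixed point.
From 9, successor 4 is in the attractor (rank 2); the other successor 0 is not.

4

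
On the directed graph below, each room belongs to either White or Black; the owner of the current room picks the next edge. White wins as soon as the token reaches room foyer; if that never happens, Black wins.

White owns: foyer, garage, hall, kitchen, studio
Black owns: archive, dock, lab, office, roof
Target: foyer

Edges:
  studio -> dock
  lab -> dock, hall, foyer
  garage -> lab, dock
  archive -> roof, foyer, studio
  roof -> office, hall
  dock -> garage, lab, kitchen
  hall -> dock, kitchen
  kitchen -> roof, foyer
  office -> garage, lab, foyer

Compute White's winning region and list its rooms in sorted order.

A0 = {foyer}
A1: add {kitchen} — kitchen (White) has kitchen→foyer.
A2: add {hall} — hall (White) has hall→kitchen.
A3 = A2; e.g. garage (White) has no edge into A2. Fixed point.
White's winning region = {foyer, hall, kitchen}.

foyer, hall, kitchen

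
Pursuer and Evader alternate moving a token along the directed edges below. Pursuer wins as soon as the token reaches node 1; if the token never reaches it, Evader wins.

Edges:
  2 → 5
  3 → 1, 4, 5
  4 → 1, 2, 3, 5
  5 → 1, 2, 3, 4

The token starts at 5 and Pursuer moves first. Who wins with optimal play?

Track states (vertex, player-to-move).
A0 = {(1,Pursuer), (1,Evader)}
A1: add {(3,Pursuer), (4,Pursuer), (5,Pursuer)}.
(5,Pursuer) ∈ A1 ⇒ Pursuer forces the target.

Pursuer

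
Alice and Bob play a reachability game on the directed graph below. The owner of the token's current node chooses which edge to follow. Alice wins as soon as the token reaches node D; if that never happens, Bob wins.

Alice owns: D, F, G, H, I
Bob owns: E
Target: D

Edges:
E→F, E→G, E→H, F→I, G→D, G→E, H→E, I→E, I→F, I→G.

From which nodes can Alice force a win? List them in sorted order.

A0 = {D}
A1: add {G} — G (Alice) has G→D.
A2: add {I} — I (Alice) has I→G.
A3: add {F} — F (Alice) has F→I.
A4 = A3; e.g. E (Bob) can still go to H. Fixed point.
Alice's winning region = {D, F, G, I}.

D, F, G, I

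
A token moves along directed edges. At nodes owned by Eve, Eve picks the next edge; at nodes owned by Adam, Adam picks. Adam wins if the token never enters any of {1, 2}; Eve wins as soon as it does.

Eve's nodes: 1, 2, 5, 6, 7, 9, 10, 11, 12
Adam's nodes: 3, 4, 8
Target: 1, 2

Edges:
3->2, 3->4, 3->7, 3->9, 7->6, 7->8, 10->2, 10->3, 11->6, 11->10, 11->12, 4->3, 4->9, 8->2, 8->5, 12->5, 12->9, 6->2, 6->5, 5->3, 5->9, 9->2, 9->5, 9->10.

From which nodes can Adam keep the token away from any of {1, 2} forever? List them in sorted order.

3, 4

A0 = {1, 2}
A1: add {6, 9, 10} — 6 (Eve) has 6→2; 9 (Eve) has 9→2; 10 (Eve) has 10→2.
A2: add {5, 7, 11, 12} — 5 (Eve) has 5→9; 7 (Eve) has 7→6; 11 (Eve) has 11→6; 12 (Eve) has 12→9.
A3: add {8} — 8 (Adam): all of {2, 5} already in.
A4 = A3; e.g. 3 (Adam) can still go to 4. Fixed point.
Eve's attractor = {1, 2, 5, 6, 7, 8, 9, 10, 11, 12}; Adam avoids the target exactly from the complement.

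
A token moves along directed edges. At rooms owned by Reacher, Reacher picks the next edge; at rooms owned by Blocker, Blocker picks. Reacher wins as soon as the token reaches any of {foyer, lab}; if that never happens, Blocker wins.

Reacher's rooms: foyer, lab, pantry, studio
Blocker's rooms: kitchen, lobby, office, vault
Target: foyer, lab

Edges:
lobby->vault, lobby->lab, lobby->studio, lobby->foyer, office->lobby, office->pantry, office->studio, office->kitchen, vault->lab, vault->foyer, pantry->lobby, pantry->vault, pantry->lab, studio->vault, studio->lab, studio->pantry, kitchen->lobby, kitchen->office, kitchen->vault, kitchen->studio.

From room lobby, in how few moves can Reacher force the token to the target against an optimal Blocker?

2

A0 = {foyer, lab}
A1: add {pantry, studio, vault} — vault (Blocker): all of {lab, foyer} already in; pantry (Reacher) has pantry→lab; studio (Reacher) has studio→lab.
A2: add {lobby} — lobby (Blocker): all of {vault, lab, studio, foyer} already in.
A3 = A2; e.g. office (Blocker) can still go to kitchen. Fixed point.
lobby enters the attractor at level 2, so Reacher can force the target in 2 moves from there.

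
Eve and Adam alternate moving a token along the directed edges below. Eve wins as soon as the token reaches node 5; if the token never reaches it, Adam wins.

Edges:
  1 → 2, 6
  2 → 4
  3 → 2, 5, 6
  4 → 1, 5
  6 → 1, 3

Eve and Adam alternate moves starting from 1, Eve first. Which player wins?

Track states (vertex, player-to-move).
A0 = {(5,Eve), (5,Adam)}
A1: add {(3,Eve), (4,Eve)}.
A2: add {(2,Adam)}.
A3: add {(1,Eve)}.
(1,Eve) ∈ A3 ⇒ Eve forces the target.

Eve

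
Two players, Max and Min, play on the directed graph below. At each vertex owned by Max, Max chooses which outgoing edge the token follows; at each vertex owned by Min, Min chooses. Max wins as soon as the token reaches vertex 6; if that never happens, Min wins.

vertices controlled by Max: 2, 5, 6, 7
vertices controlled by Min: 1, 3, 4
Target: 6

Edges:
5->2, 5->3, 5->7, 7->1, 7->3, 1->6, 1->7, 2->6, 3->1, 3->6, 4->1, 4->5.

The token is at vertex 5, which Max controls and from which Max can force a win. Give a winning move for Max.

2

A0 = {6}
A1: add {2} — 2 (Max) has 2→6.
A2: add {5} — 5 (Max) has 5→2.
A3 = A2; e.g. 1 (Min) can still go to 7. Fixed point.
From 5, successor 2 is in the attractor (rank 1); the other successors 3, 7 are not.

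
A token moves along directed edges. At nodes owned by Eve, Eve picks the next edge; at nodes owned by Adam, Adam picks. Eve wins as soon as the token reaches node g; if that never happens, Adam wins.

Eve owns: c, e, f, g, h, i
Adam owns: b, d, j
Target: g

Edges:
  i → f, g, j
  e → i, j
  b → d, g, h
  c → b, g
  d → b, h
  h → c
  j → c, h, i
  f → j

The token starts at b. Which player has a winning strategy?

A0 = {g}
A1: add {c, i} — c (Eve) has c→g; i (Eve) has i→g.
A2: add {e, h} — e (Eve) has e→i; h (Eve) has h→c.
A3: add {j} — j (Adam): all of {c, h, i} already in.
A4: add {f} — f (Eve) has f→j.
A5 = A4; e.g. b (Adam) can still go to d. Fixed point.
b never enters the attractor, so Adam can avoid the target forever.

Adam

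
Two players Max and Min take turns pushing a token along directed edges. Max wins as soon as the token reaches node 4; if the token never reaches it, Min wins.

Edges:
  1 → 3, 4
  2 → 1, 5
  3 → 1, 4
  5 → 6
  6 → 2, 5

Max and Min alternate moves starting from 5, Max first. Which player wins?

Min

Track states (vertex, player-to-move).
A0 = {(4,Max), (4,Min)}
A1: add {(1,Max), (3,Max)}.
A2: add {(1,Min), (3,Min)}.
A3: add {(2,Max)}.
A4 = A3; e.g. (2,Min) stays out. (5,Max) never enters ⇒ Min avoids the target.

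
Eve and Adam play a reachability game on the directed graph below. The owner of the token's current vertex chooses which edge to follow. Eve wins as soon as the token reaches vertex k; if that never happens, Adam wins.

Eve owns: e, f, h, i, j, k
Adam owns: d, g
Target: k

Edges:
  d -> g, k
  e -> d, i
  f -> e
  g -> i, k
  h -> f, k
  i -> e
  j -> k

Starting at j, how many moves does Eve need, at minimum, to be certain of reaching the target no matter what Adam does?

1

A0 = {k}
A1: add {h, j} — h (Eve) has h→k; j (Eve) has j→k.
A2 = A1; e.g. d (Adam) can still go to g. Fixed point.
j enters the attractor at level 1, so Eve can force the target in 1 move from there.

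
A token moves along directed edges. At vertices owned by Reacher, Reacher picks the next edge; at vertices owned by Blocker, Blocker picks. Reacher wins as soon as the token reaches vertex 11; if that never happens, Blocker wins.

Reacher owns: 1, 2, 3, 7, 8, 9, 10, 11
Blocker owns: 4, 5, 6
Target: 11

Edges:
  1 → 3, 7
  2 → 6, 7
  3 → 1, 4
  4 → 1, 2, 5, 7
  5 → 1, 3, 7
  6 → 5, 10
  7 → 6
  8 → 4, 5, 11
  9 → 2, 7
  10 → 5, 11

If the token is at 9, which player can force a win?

A0 = {11}
A1: add {8, 10} — 8 (Reacher) has 8→11; 10 (Reacher) has 10→11.
A2 = A1; e.g. 1 (Reacher) has no edge into A1. Fixed point.
9 never enters the attractor, so Blocker can avoid the target forever.

Blocker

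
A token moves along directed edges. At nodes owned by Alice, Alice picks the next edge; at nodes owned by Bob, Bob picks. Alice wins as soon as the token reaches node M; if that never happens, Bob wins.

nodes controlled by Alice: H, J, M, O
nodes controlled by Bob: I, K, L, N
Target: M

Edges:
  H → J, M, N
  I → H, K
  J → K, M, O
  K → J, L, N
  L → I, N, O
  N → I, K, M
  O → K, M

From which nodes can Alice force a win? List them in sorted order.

A0 = {M}
A1: add {H, J, O} — H (Alice) has H→M; J (Alice) has J→M; O (Alice) has O→M.
A2 = A1; e.g. I (Bob) can still go to K. Fixed point.
Alice's winning region = {H, J, M, O}.

H, J, M, O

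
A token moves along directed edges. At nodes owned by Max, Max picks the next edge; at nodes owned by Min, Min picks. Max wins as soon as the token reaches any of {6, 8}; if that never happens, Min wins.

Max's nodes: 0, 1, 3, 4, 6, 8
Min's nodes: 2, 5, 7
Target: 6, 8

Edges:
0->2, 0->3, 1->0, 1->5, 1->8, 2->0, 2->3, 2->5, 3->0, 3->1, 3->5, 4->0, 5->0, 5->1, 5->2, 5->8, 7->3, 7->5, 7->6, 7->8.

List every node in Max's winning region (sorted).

0, 1, 3, 4, 6, 8

A0 = {6, 8}
A1: add {1} — 1 (Max) has 1→8.
A2: add {3} — 3 (Max) has 3→1.
A3: add {0} — 0 (Max) has 0→3.
A4: add {4} — 4 (Max) has 4→0.
A5 = A4; e.g. 2 (Min) can still go to 5. Fixed point.
Max's winning region = {0, 1, 3, 4, 6, 8}.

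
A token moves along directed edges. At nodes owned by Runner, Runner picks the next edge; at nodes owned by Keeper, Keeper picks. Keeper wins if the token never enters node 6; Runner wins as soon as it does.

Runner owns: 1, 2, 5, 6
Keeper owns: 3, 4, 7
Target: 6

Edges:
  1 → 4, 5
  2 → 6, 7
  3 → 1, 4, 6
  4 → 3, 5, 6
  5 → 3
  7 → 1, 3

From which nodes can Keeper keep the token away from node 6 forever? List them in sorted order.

A0 = {6}
A1: add {2} — 2 (Runner) has 2→6.
A2 = A1; e.g. 1 (Runner) has no edge into A1. Fixed point.
Runner's attractor = {2, 6}; Keeper avoids the target exactly from the complement.

1, 3, 4, 5, 7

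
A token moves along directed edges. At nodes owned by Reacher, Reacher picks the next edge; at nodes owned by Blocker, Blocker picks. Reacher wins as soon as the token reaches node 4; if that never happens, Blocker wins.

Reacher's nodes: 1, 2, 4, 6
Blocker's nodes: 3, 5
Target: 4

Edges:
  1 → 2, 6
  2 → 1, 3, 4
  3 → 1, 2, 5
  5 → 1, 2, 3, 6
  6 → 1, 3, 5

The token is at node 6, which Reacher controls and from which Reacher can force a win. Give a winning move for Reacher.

1

A0 = {4}
A1: add {2} — 2 (Reacher) has 2→4.
A2: add {1} — 1 (Reacher) has 1→2.
A3: add {6} — 6 (Reacher) has 6→1.
A4 = A3; e.g. 3 (Blocker) can still go to 5. Fixed point.
From 6, successor 1 is in the attractor (rank 2); the other successors 3, 5 are not.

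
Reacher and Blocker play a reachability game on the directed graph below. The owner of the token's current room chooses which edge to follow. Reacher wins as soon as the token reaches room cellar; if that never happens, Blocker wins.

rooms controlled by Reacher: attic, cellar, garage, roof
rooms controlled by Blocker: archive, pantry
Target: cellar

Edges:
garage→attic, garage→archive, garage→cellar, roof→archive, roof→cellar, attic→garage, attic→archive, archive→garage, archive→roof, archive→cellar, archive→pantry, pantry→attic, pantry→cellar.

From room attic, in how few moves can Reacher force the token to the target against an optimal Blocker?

A0 = {cellar}
A1: add {garage, roof} — garage (Reacher) has garage→cellar; roof (Reacher) has roof→cellar.
A2: add {attic} — attic (Reacher) has attic→garage.
attic enters the attractor at level 2, so Reacher can force the target in 2 moves from there.

2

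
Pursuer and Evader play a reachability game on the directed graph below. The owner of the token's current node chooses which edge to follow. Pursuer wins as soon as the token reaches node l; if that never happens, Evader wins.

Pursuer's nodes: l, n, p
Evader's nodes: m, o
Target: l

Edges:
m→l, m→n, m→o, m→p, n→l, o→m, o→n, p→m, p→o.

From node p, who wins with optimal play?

A0 = {l}
A1: add {n} — n (Pursuer) has n→l.
A2 = A1; e.g. m (Evader) can still go to o. Fixed point.
p never enters the attractor, so Evader can avoid the target forever.

Evader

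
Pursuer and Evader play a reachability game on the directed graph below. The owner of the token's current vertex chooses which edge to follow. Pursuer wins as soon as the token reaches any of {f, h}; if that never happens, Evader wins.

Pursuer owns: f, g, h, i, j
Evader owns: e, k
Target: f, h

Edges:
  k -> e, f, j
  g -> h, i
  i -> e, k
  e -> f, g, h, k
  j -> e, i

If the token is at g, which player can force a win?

Pursuer

A0 = {f, h}
A1: add {g} — g (Pursuer) has g→h.
A2 = A1; e.g. e (Evader) can still go to k. Fixed point.
g ∈ A1, so Pursuer can force the target.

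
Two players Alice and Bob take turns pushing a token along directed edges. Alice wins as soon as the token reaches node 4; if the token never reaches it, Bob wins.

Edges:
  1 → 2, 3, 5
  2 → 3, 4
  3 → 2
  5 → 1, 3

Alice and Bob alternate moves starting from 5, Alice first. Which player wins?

Track states (vertex, player-to-move).
A0 = {(4,Alice), (4,Bob)}
A1: add {(2,Alice)}.
A2: add {(3,Bob)}.
A3: add {(1,Alice), (5,Alice)}.
(5,Alice) ∈ A3 ⇒ Alice forces the target.

Alice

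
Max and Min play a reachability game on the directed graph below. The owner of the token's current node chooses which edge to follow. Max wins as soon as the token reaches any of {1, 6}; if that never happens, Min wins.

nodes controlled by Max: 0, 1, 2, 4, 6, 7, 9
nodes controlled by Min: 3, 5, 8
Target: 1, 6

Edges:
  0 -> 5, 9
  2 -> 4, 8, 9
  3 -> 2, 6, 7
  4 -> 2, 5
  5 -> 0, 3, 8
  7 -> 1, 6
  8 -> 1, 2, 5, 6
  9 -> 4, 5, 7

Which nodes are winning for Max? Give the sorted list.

0, 1, 2, 3, 4, 6, 7, 9

A0 = {1, 6}
A1: add {7} — 7 (Max) has 7→1.
A2: add {9} — 9 (Max) has 9→7.
A3: add {0, 2} — 0 (Max) has 0→9; 2 (Max) has 2→9.
A4: add {3, 4} — 3 (Min): all of {2, 6, 7} already in; 4 (Max) has 4→2.
A5 = A4; e.g. 5 (Min) can still go to 8. Fixed point.
Max's winning region = {0, 1, 2, 3, 4, 6, 7, 9}.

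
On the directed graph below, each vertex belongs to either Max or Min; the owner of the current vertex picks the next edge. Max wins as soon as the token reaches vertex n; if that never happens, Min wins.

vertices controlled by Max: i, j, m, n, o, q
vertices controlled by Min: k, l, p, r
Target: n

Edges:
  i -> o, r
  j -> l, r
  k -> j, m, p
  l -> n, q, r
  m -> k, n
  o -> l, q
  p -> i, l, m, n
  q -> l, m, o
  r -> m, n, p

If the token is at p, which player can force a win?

Min

A0 = {n}
A1: add {m} — m (Max) has m→n.
A2: add {q} — q (Max) has q→m.
A3: add {o} — o (Max) has o→q.
A4: add {i} — i (Max) has i→o.
A5 = A4; e.g. j (Max) has no edge into A4. Fixed point.
p never enters the attractor, so Min can avoid the target forever.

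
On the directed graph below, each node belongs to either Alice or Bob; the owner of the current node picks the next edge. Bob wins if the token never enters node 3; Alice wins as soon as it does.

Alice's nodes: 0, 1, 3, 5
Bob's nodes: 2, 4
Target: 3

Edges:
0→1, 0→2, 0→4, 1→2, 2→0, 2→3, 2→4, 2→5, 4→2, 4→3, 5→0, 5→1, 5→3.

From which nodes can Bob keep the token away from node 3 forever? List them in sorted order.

A0 = {3}
A1: add {5} — 5 (Alice) has 5→3.
A2 = A1; e.g. 0 (Alice) has no edge into A1. Fixed point.
Alice's attractor = {3, 5}; Bob avoids the target exactly from the complement.

0, 1, 2, 4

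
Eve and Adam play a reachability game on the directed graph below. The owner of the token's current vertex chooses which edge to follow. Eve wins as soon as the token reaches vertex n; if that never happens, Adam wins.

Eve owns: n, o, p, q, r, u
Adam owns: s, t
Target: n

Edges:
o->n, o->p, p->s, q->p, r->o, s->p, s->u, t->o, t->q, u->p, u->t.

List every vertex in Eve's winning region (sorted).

A0 = {n}
A1: add {o} — o (Eve) has o→n.
A2: add {r} — r (Eve) has r→o.
A3 = A2; e.g. p (Eve) has no edge into A2. Fixed point.
Eve's winning region = {n, o, r}.

n, o, r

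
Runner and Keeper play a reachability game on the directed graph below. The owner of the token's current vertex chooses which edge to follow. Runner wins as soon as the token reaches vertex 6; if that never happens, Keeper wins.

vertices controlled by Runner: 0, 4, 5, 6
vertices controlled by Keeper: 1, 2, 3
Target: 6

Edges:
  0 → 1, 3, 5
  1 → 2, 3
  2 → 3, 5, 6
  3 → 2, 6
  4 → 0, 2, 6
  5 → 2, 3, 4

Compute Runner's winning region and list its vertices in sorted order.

0, 4, 5, 6

A0 = {6}
A1: add {4} — 4 (Runner) has 4→6.
A2: add {5} — 5 (Runner) has 5→4.
A3: add {0} — 0 (Runner) has 0→5.
A4 = A3; e.g. 1 (Keeper) can still go to 2. Fixed point.
Runner's winning region = {0, 4, 5, 6}.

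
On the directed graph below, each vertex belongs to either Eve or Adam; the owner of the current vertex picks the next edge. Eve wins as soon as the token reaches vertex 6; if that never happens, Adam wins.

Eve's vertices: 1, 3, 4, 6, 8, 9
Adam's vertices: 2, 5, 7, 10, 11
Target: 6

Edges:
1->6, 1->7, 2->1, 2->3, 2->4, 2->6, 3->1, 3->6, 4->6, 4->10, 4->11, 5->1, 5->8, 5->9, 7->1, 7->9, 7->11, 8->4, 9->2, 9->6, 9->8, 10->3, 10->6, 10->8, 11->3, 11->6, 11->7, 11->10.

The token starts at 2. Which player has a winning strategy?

Eve

A0 = {6}
A1: add {1, 3, 4, 9} — 1 (Eve) has 1→6; 3 (Eve) has 3→6; 4 (Eve) has 4→6; 9 (Eve) has 9→6.
A2: add {2, 8} — 2 (Adam): all of {1, 3, 4, 6} already in; 8 (Eve) has 8→4.
2 ∈ A2, so Eve can force the target.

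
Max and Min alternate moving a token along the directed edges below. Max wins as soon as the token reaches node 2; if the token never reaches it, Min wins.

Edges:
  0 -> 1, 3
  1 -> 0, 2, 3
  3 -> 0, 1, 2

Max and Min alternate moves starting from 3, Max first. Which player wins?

Track states (vertex, player-to-move).
A0 = {(2,Max), (2,Min)}
A1: add {(1,Max), (3,Max)}.
(3,Max) ∈ A1 ⇒ Max forces the target.

Max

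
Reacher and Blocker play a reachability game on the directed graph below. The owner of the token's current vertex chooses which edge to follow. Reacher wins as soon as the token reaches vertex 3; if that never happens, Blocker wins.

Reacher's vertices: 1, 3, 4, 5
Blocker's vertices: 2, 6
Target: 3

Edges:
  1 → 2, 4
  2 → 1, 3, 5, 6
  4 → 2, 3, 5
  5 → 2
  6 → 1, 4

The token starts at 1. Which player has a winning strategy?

A0 = {3}
A1: add {4} — 4 (Reacher) has 4→3.
A2: add {1} — 1 (Reacher) has 1→4.
1 ∈ A2, so Reacher can force the target.

Reacher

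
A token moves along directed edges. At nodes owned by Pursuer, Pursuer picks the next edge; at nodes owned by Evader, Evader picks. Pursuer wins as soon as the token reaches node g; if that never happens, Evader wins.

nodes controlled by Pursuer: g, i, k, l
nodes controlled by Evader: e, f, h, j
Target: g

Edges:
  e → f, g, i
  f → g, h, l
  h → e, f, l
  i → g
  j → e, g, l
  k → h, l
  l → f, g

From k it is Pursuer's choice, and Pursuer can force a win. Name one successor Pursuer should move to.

l

A0 = {g}
A1: add {i, l} — i (Pursuer) has i→g; l (Pursuer) has l→g.
A2: add {k} — k (Pursuer) has k→l.
A3 = A2; e.g. e (Evader) can still go to f. Fixed point.
From k, successor l is in the attractor (rank 1); the other successor h is not.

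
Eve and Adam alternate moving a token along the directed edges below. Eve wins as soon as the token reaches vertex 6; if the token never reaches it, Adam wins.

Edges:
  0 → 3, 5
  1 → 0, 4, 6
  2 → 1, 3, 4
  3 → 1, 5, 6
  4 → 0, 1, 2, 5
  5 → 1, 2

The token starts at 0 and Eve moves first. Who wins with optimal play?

Adam

Track states (vertex, player-to-move).
A0 = {(6,Eve), (6,Adam)}
A1: add {(1,Eve), (3,Eve)}.
A2 = A1; e.g. (0,Eve) stays out. (0,Eve) never enters ⇒ Adam avoids the target.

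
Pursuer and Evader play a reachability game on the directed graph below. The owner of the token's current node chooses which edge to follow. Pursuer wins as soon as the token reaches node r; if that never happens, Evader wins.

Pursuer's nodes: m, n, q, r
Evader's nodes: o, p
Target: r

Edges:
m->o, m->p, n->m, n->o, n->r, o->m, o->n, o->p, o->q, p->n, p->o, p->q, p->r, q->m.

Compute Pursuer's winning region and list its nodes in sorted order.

A0 = {r}
A1: add {n} — n (Pursuer) has n→r.
A2 = A1; e.g. m (Pursuer) has no edge into A1. Fixed point.
Pursuer's winning region = {n, r}.

n, r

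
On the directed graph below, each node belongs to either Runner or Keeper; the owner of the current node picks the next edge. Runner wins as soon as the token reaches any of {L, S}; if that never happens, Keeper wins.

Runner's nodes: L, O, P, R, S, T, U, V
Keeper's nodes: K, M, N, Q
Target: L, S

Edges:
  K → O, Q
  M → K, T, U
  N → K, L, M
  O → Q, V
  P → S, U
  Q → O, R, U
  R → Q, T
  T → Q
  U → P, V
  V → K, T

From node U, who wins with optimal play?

Runner

A0 = {L, S}
A1: add {P} — P (Runner) has P→S.
A2: add {U} — U (Runner) has U→P.
A3 = A2; e.g. K (Keeper) can still go to O. Fixed point.
U ∈ A2, so Runner can force the target.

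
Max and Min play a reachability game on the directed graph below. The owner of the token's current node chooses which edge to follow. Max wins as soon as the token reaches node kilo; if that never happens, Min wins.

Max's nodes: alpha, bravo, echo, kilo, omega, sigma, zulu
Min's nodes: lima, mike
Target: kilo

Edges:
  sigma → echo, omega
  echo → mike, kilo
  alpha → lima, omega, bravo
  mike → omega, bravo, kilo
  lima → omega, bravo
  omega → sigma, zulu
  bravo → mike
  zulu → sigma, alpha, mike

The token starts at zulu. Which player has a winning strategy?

Max

A0 = {kilo}
A1: add {echo} — echo (Max) has echo→kilo.
A2: add {sigma} — sigma (Max) has sigma→echo.
A3: add {omega, zulu} — omega (Max) has omega→sigma; zulu (Max) has zulu→sigma.
zulu ∈ A3, so Max can force the target.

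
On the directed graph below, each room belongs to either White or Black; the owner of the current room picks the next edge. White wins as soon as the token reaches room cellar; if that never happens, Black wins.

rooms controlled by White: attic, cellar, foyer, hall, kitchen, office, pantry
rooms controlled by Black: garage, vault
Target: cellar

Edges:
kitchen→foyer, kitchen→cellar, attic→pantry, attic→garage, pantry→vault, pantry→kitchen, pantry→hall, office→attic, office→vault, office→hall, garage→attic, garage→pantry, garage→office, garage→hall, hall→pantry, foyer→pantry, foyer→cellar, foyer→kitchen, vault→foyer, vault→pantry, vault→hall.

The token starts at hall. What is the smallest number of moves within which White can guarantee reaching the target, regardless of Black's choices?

3

A0 = {cellar}
A1: add {foyer, kitchen} — foyer (White) has foyer→cellar; kitchen (White) has kitchen→cellar.
A2: add {pantry} — pantry (White) has pantry→kitchen.
A3: add {attic, hall} — attic (White) has attic→pantry; hall (White) has hall→pantry.
hall enters the attractor at level 3, so White can force the target in 3 moves from there.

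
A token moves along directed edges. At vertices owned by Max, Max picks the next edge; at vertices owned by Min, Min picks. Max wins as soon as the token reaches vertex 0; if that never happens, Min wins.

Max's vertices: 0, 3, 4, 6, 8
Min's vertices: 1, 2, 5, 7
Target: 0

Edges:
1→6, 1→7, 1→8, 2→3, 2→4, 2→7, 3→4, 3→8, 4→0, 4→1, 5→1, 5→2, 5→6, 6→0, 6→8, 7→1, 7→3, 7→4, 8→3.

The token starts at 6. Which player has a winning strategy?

A0 = {0}
A1: add {4, 6} — 4 (Max) has 4→0; 6 (Max) has 6→0.
6 ∈ A1, so Max can force the target.

Max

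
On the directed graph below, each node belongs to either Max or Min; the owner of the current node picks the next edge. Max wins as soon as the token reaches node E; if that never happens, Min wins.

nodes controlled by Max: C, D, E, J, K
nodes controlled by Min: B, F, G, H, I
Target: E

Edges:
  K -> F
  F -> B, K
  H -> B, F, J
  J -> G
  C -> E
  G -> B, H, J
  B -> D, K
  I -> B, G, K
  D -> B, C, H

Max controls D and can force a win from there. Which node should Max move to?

A0 = {E}
A1: add {C} — C (Max) has C→E.
A2: add {D} — D (Max) has D→C.
A3 = A2; e.g. B (Min) can still go to K. Fixed point.
From D, successor C is in the attractor (rank 1); the other successors B, H are not.

C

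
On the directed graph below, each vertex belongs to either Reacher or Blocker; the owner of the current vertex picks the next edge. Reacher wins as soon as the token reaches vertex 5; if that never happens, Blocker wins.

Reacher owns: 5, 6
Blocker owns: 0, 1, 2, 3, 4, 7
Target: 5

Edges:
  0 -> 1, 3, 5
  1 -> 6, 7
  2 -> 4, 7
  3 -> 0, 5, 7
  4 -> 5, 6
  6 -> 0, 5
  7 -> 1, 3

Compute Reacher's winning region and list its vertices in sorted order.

A0 = {5}
A1: add {6} — 6 (Reacher) has 6→5.
A2: add {4} — 4 (Blocker): all of {5, 6} already in.
A3 = A2; e.g. 0 (Blocker) can still go to 1. Fixed point.
Reacher's winning region = {4, 5, 6}.

4, 5, 6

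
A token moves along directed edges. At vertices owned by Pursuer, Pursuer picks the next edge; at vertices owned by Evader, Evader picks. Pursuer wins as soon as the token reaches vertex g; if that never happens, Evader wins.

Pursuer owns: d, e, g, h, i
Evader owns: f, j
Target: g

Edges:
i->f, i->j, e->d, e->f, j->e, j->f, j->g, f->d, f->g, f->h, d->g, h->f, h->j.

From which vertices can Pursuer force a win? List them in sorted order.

d, e, g

A0 = {g}
A1: add {d} — d (Pursuer) has d→g.
A2: add {e} — e (Pursuer) has e→d.
A3 = A2; e.g. f (Evader) can still go to h. Fixed point.
Pursuer's winning region = {d, e, g}.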